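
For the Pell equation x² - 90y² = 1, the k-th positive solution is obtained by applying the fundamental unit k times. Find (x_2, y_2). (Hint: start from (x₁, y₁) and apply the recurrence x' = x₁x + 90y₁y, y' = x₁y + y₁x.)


Step 1: Find the fundamental solution (x₁, y₁) of x² - 90y² = 1.
  Expand √90 as a continued fraction. a₀ = ⌊√90⌋ = 9; iterate m_{k+1} = d_k·a_k − m_k, d_{k+1} = (90 − m_{k+1}²)/d_k, a_{k+1} = ⌊(a₀ + m_{k+1})/d_{k+1}⌋ (starting m₀ = 0, d₀ = 1), with convergents p_k = a_k·p_{k-1} + p_{k-2}, q_k = a_k·q_{k-1} + q_{k-2} (p₋₁ = 1, q₋₁ = 0):
  k = 0: a₀ = 9; p₀/q₀ = 9/1; p₀² − 90·q₀² = 81 − 90 = -9.
  k = 1: m = 9, d = 9, a = ⌊(9 + 9)/9⌋ = 2; p/q = (2·9 + 1)/(2·1 + 0) = 19/2; p² − 90·q² = 361 − 360 = 1.
  The first convergent with p² − 90·q² = 1 gives the fundamental solution (x₁, y₁) = (19, 2).
Step 2: Apply the recurrence (x_{n+1}, y_{n+1}) = (x₁x_n + 90y₁y_n, x₁y_n + y₁x_n) repeatedly.
  From (x_1, y_1) = (19, 2): x_2 = 19·19 + 90·2·2 = 721; y_2 = 19·2 + 2·19 = 76.
Step 3: Verify x_2² - 90·y_2² = 519841 - 519840 = 1 (should be 1). ✓

(x_1, y_1) = (19, 2); (x_2, y_2) = (721, 76).


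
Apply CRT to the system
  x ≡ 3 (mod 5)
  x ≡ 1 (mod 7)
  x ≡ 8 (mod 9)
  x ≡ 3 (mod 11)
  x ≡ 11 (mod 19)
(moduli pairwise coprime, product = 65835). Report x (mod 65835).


Product of moduli M = 5 · 7 · 9 · 11 · 19 = 65835.
Merge one congruence at a time:
  Start: x ≡ 3 (mod 5).
  Combine with x ≡ 1 (mod 7); new modulus lcm = 35.
    Write x = 3 + 5·t and substitute into x ≡ 1 (mod 7): 5·t ≡ 1 − 3 = -2 (mod 7).
    Reduce coefficients mod 7: 5·t ≡ 5 (mod 7).
    The inverse of 5 mod 7 is 3 (since 5·3 = 15 = 2·7 + 1), so t ≡ 3·5 = 15 ≡ 1 (mod 7).
    Then x = 3 + 5·1 = 8, valid modulo lcm(5, 7) = 35: x ≡ 8 (mod 35).
  Combine with x ≡ 8 (mod 9); new modulus lcm = 315.
    Write x = 8 + 35·t and substitute into x ≡ 8 (mod 9): 35·t ≡ 8 − 8 = 0 (mod 9).
    Reduce coefficients mod 9: 8·t ≡ 0 (mod 9).
    The inverse of 8 mod 9 is 8 (since 8·8 = 64 = 7·9 + 1), so t ≡ 8·0 = 0 ≡ 0 (mod 9).
    Then x = 8 + 35·0 = 8, valid modulo lcm(35, 9) = 315: x ≡ 8 (mod 315).
  Combine with x ≡ 3 (mod 11); new modulus lcm = 3465.
    Write x = 8 + 315·t and substitute into x ≡ 3 (mod 11): 315·t ≡ 3 − 8 = -5 (mod 11).
    Reduce coefficients mod 11: 7·t ≡ 6 (mod 11).
    The inverse of 7 mod 11 is 8 (since 7·8 = 56 = 5·11 + 1), so t ≡ 8·6 = 48 ≡ 4 (mod 11).
    Then x = 8 + 315·4 = 1268, valid modulo lcm(315, 11) = 3465: x ≡ 1268 (mod 3465).
  Combine with x ≡ 11 (mod 19); new modulus lcm = 65835.
    Write x = 1268 + 3465·t and substitute into x ≡ 11 (mod 19): 3465·t ≡ 11 − 1268 = -1257 (mod 19).
    Reduce coefficients mod 19: 7·t ≡ 16 (mod 19).
    The inverse of 7 mod 19 is 11 (since 7·11 = 77 = 4·19 + 1), so t ≡ 11·16 = 176 ≡ 5 (mod 19).
    Then x = 1268 + 3465·5 = 18593, valid modulo lcm(3465, 19) = 65835: x ≡ 18593 (mod 65835).
Verify against each original: 18593 mod 5 = 3, 18593 mod 7 = 1, 18593 mod 9 = 8, 18593 mod 11 = 3, 18593 mod 19 = 11.

x ≡ 18593 (mod 65835).


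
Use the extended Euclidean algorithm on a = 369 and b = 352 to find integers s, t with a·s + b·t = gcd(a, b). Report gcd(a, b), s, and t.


Euclidean algorithm on (369, 352) — divide until remainder is 0:
  369 = 1 · 352 + 17
  352 = 20 · 17 + 12
  17 = 1 · 12 + 5
  12 = 2 · 5 + 2
  5 = 2 · 2 + 1
  2 = 2 · 1 + 0
gcd(369, 352) = 1.
Track Bezout coefficients alongside the remainders: start with r₀ = 369 = a·1 + b·0 (s = 1, t = 0) and r₁ = 352 = a·0 + b·1 (s = 0, t = 1); each new remainder r_{k+1} = r_{k-1} − q_k·r_k inherits s_{k+1} = s_{k-1} − q_k·s_k, t_{k+1} = t_{k-1} − q_k·t_k, so r_k = a·s_k + b·t_k at every step:
  q = 1: r = 17, s = 1 − 1·0 = 1, t = 0 − 1·1 = -1  (check: 369·1 + 352·(-1) = 17)
  q = 20: r = 12, s = 0 − 20·1 = -20, t = 1 − 20·(-1) = 21  (check: 369·(-20) + 352·21 = 12)
  q = 1: r = 5, s = 1 − 1·(-20) = 21, t = -1 − 1·21 = -22  (check: 369·21 + 352·(-22) = 5)
  q = 2: r = 2, s = -20 − 2·21 = -62, t = 21 − 2·(-22) = 65  (check: 369·(-62) + 352·65 = 2)
  q = 2: r = 1, s = 21 − 2·(-62) = 145, t = -22 − 2·65 = -152  (check: 369·145 + 352·(-152) = 1)
The row with r = 1 (the gcd) gives the Bezout coefficients s = 145, t = -152.
Result: 369 · (145) + 352 · (-152) = 1.

gcd(369, 352) = 1; s = 145, t = -152 (check: 369·145 + 352·(-152) = 1).


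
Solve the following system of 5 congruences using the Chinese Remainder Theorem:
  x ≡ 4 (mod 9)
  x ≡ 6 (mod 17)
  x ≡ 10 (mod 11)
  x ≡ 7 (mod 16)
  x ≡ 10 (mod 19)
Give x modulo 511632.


Product of moduli M = 9 · 17 · 11 · 16 · 19 = 511632.
Merge one congruence at a time:
  Start: x ≡ 4 (mod 9).
  Combine with x ≡ 6 (mod 17); new modulus lcm = 153.
    Write x = 4 + 9·t and substitute into x ≡ 6 (mod 17): 9·t ≡ 6 − 4 = 2 (mod 17).
    The inverse of 9 mod 17 is 2 (since 9·2 = 18 = 1·17 + 1), so t ≡ 2·2 = 4 ≡ 4 (mod 17).
    Then x = 4 + 9·4 = 40, valid modulo lcm(9, 17) = 153: x ≡ 40 (mod 153).
  Combine with x ≡ 10 (mod 11); new modulus lcm = 1683.
    Write x = 40 + 153·t and substitute into x ≡ 10 (mod 11): 153·t ≡ 10 − 40 = -30 (mod 11).
    Reduce coefficients mod 11: 10·t ≡ 3 (mod 11).
    The inverse of 10 mod 11 is 10 (since 10·10 = 100 = 9·11 + 1), so t ≡ 10·3 = 30 ≡ 8 (mod 11).
    Then x = 40 + 153·8 = 1264, valid modulo lcm(153, 11) = 1683: x ≡ 1264 (mod 1683).
  Combine with x ≡ 7 (mod 16); new modulus lcm = 26928.
    Write x = 1264 + 1683·t and substitute into x ≡ 7 (mod 16): 1683·t ≡ 7 − 1264 = -1257 (mod 16).
    Reduce coefficients mod 16: 3·t ≡ 7 (mod 16).
    The inverse of 3 mod 16 is 11 (since 3·11 = 33 = 2·16 + 1), so t ≡ 11·7 = 77 ≡ 13 (mod 16).
    Then x = 1264 + 1683·13 = 23143, valid modulo lcm(1683, 16) = 26928: x ≡ 23143 (mod 26928).
  Combine with x ≡ 10 (mod 19); new modulus lcm = 511632.
    Write x = 23143 + 26928·t and substitute into x ≡ 10 (mod 19): 26928·t ≡ 10 − 23143 = -23133 (mod 19).
    Reduce coefficients mod 19: 5·t ≡ 9 (mod 19).
    The inverse of 5 mod 19 is 4 (since 5·4 = 20 = 1·19 + 1), so t ≡ 4·9 = 36 ≡ 17 (mod 19).
    Then x = 23143 + 26928·17 = 480919, valid modulo lcm(26928, 19) = 511632: x ≡ 480919 (mod 511632).
Verify against each original: 480919 mod 9 = 4, 480919 mod 17 = 6, 480919 mod 11 = 10, 480919 mod 16 = 7, 480919 mod 19 = 10.

x ≡ 480919 (mod 511632).


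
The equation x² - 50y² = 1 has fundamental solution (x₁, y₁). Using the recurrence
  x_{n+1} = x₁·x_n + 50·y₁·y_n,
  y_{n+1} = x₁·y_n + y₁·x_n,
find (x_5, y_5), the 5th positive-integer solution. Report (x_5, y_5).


Step 1: Find the fundamental solution (x₁, y₁) of x² - 50y² = 1.
  Expand √50 as a continued fraction. a₀ = ⌊√50⌋ = 7; iterate m_{k+1} = d_k·a_k − m_k, d_{k+1} = (50 − m_{k+1}²)/d_k, a_{k+1} = ⌊(a₀ + m_{k+1})/d_{k+1}⌋ (starting m₀ = 0, d₀ = 1), with convergents p_k = a_k·p_{k-1} + p_{k-2}, q_k = a_k·q_{k-1} + q_{k-2} (p₋₁ = 1, q₋₁ = 0):
  k = 0: a₀ = 7; p₀/q₀ = 7/1; p₀² − 50·q₀² = 49 − 50 = -1.
  k = 1: m = 7, d = 1, a = ⌊(7 + 7)/1⌋ = 14; p/q = (14·7 + 1)/(14·1 + 0) = 99/14; p² − 50·q² = 9801 − 9800 = 1.
  The first convergent with p² − 50·q² = 1 gives the fundamental solution (x₁, y₁) = (99, 14).
Step 2: Apply the recurrence (x_{n+1}, y_{n+1}) = (x₁x_n + 50y₁y_n, x₁y_n + y₁x_n) repeatedly.
  From (x_1, y_1) = (99, 14): x_2 = 99·99 + 50·14·14 = 19601; y_2 = 99·14 + 14·99 = 2772.
  From (x_2, y_2) = (19601, 2772): x_3 = 99·19601 + 50·14·2772 = 3880899; y_3 = 99·2772 + 14·19601 = 548842.
  From (x_3, y_3) = (3880899, 548842): x_4 = 99·3880899 + 50·14·548842 = 768398401; y_4 = 99·548842 + 14·3880899 = 108667944.
  From (x_4, y_4) = (768398401, 108667944): x_5 = 99·768398401 + 50·14·108667944 = 152139002499; y_5 = 99·108667944 + 14·768398401 = 21515704070.
Step 3: Verify x_5² - 50·y_5² = 23146276081390728245001 - 23146276081390728245000 = 1 (should be 1). ✓

(x_1, y_1) = (99, 14); (x_5, y_5) = (152139002499, 21515704070).


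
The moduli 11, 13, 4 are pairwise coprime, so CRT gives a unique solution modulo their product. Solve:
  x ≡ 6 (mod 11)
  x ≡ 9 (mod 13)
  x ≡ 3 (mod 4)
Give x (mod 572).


Moduli 11, 13, 4 are pairwise coprime; by CRT there is a unique solution modulo M = 11 · 13 · 4 = 572.
Solve pairwise, accumulating the modulus:
  Start with x ≡ 6 (mod 11).
  Combine with x ≡ 9 (mod 13): since gcd(11, 13) = 1, we get a unique residue mod 143.
    Write x = 6 + 11·t and substitute into x ≡ 9 (mod 13): 11·t ≡ 9 − 6 = 3 (mod 13).
    The inverse of 11 mod 13 is 6 (since 11·6 = 66 = 5·13 + 1), so t ≡ 6·3 = 18 ≡ 5 (mod 13).
    Then x = 6 + 11·5 = 61, valid modulo lcm(11, 13) = 143: x ≡ 61 (mod 143).
  Combine with x ≡ 3 (mod 4): since gcd(143, 4) = 1, we get a unique residue mod 572.
    Write x = 61 + 143·t and substitute into x ≡ 3 (mod 4): 143·t ≡ 3 − 61 = -58 (mod 4).
    Reduce coefficients mod 4: 3·t ≡ 2 (mod 4).
    The inverse of 3 mod 4 is 3 (since 3·3 = 9 = 2·4 + 1), so t ≡ 3·2 = 6 ≡ 2 (mod 4).
    Then x = 61 + 143·2 = 347, valid modulo lcm(143, 4) = 572: x ≡ 347 (mod 572).
Verify: 347 mod 11 = 6 ✓, 347 mod 13 = 9 ✓, 347 mod 4 = 3 ✓.

x ≡ 347 (mod 572).


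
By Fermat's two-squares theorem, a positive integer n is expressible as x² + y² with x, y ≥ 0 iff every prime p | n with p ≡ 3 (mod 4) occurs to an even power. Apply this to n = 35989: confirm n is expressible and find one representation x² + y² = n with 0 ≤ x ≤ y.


Step 1: Factor n = 35989 = 17 · 29 · 73.
Step 2: Check the mod-4 condition on each prime factor: 17 ≡ 1 (mod 4), exponent 1; 29 ≡ 1 (mod 4), exponent 1; 73 ≡ 1 (mod 4), exponent 1.
All primes ≡ 3 (mod 4) appear to even exponent (or don't appear), so by the two-squares theorem n IS expressible as a sum of two squares.
Step 3: Build a representation. Here n = 17 · 29 · 73 is a product of primes ≡ 1 (mod 4). Each prime p ≡ 1 (mod 4) is itself a sum of two squares; find a² by testing p − a² for a perfect square:
  17: 17 − 1² = 16 = 4² ⇒ 17 = 1² + 4².
  29: 29 − 1² = 28, 29 − 2² = 25 = 5² ⇒ 29 = 2² + 5².
  73: 73 − 1² = 72, 73 − 2² = 69, 73 − 3² = 64 = 8² ⇒ 73 = 3² + 8².
  Combine using the Brahmagupta–Fibonacci identity (a² + b²)(c² + d²) = (ac − bd)² + (ad + bc)² = (ac + bd)² + (ad − bc)²:
  17 · 29 = 493: from (1² + 4²)(2² + 5²), take (1·2 − 4·5, 1·5 + 4·2) = (2 − 20, 5 + 8) = (-18, 13); dropping signs (only squares matter) gives (18, 13); check 18² + 13² = 324 + 169 = 493 ✓.
  493 · 73 = 35989: from (18² + 13²)(3² + 8²), take (18·3 − 13·8, 18·8 + 13·3) = (54 − 104, 144 + 39) = (-50, 183); dropping signs (only squares matter) gives (50, 183); check 50² + 183² = 2500 + 33489 = 35989 ✓.
Step 4: Order so x ≤ y and verify: 50² + 183² = 2500 + 33489 = 35989 = n. ✓

n = 35989 = 50² + 183² (one valid representation with x ≤ y).


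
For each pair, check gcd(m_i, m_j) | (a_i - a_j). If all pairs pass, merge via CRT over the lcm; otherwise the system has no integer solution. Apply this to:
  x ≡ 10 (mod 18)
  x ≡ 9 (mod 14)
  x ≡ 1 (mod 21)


Moduli 18, 14, 21 are not pairwise coprime, so CRT works modulo lcm(m_i) when all pairwise compatibility conditions hold.
Pairwise compatibility: gcd(m_i, m_j) must divide a_i - a_j for every pair.
Merge one congruence at a time:
  Start: x ≡ 10 (mod 18).
  Combine with x ≡ 9 (mod 14): gcd(18, 14) = 2, and 9 - 10 = -1 is NOT divisible by 2.
    ⇒ system is inconsistent (no integer solution).

No solution (the system is inconsistent).


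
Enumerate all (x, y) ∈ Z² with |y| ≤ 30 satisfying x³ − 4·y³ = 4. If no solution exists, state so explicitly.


The equation is x³ - 4y³ = 4. For fixed y, x³ = 4·y³ + 4, so a solution requires the RHS to be a perfect cube.
Strategy: iterate y from -30 to 30, compute RHS = 4·y³ + 4, and check whether it is a (positive or negative) perfect cube.
Check small values of y:
  y = 0: RHS = 4 is not a perfect cube.
  y = 1: RHS = 8 = (2)³ ⇒ x = 2 works.
  y = -1: RHS = 0 = (0)³ ⇒ x = 0 works.
  y = 2: RHS = 36 is not a perfect cube.
  y = -2: RHS = -28 is not a perfect cube.
  y = 3: RHS = 112 is not a perfect cube.
  y = -3: RHS = -104 is not a perfect cube.
Continuing the search up to |y| = 30 finds no further solutions beyond those listed.
Collected solutions: (0, -1), (2, 1).

Solutions (with |y| ≤ 30): (0, -1), (2, 1).


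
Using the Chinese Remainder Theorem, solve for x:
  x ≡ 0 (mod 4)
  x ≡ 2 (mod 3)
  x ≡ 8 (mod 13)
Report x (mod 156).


Moduli 4, 3, 13 are pairwise coprime; by CRT there is a unique solution modulo M = 4 · 3 · 13 = 156.
Solve pairwise, accumulating the modulus:
  Start with x ≡ 0 (mod 4).
  Combine with x ≡ 2 (mod 3): since gcd(4, 3) = 1, we get a unique residue mod 12.
    Write x = 0 + 4·t and substitute into x ≡ 2 (mod 3): 4·t ≡ 2 − 0 = 2 (mod 3).
    Reduce coefficients mod 3: 1·t ≡ 2 (mod 3).
    So t ≡ 2 (mod 3).
    Then x = 0 + 4·2 = 8, valid modulo lcm(4, 3) = 12: x ≡ 8 (mod 12).
  Combine with x ≡ 8 (mod 13): since gcd(12, 13) = 1, we get a unique residue mod 156.
    Write x = 8 + 12·t and substitute into x ≡ 8 (mod 13): 12·t ≡ 8 − 8 = 0 (mod 13).
    The inverse of 12 mod 13 is 12 (since 12·12 = 144 = 11·13 + 1), so t ≡ 12·0 = 0 ≡ 0 (mod 13).
    Then x = 8 + 12·0 = 8, valid modulo lcm(12, 13) = 156: x ≡ 8 (mod 156).
Verify: 8 mod 4 = 0 ✓, 8 mod 3 = 2 ✓, 8 mod 13 = 8 ✓.

x ≡ 8 (mod 156).


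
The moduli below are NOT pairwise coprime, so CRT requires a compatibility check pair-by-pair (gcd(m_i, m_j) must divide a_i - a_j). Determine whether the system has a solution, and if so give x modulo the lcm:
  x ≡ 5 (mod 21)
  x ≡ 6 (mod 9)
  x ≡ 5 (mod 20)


Moduli 21, 9, 20 are not pairwise coprime, so CRT works modulo lcm(m_i) when all pairwise compatibility conditions hold.
Pairwise compatibility: gcd(m_i, m_j) must divide a_i - a_j for every pair.
Merge one congruence at a time:
  Start: x ≡ 5 (mod 21).
  Combine with x ≡ 6 (mod 9): gcd(21, 9) = 3, and 6 - 5 = 1 is NOT divisible by 3.
    ⇒ system is inconsistent (no integer solution).

No solution (the system is inconsistent).


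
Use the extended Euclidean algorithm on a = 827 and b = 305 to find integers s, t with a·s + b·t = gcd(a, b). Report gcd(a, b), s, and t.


Euclidean algorithm on (827, 305) — divide until remainder is 0:
  827 = 2 · 305 + 217
  305 = 1 · 217 + 88
  217 = 2 · 88 + 41
  88 = 2 · 41 + 6
  41 = 6 · 6 + 5
  6 = 1 · 5 + 1
  5 = 5 · 1 + 0
gcd(827, 305) = 1.
Track Bezout coefficients alongside the remainders: start with r₀ = 827 = a·1 + b·0 (s = 1, t = 0) and r₁ = 305 = a·0 + b·1 (s = 0, t = 1); each new remainder r_{k+1} = r_{k-1} − q_k·r_k inherits s_{k+1} = s_{k-1} − q_k·s_k, t_{k+1} = t_{k-1} − q_k·t_k, so r_k = a·s_k + b·t_k at every step:
  q = 2: r = 217, s = 1 − 2·0 = 1, t = 0 − 2·1 = -2  (check: 827·1 + 305·(-2) = 217)
  q = 1: r = 88, s = 0 − 1·1 = -1, t = 1 − 1·(-2) = 3  (check: 827·(-1) + 305·3 = 88)
  q = 2: r = 41, s = 1 − 2·(-1) = 3, t = -2 − 2·3 = -8  (check: 827·3 + 305·(-8) = 41)
  q = 2: r = 6, s = -1 − 2·3 = -7, t = 3 − 2·(-8) = 19  (check: 827·(-7) + 305·19 = 6)
  q = 6: r = 5, s = 3 − 6·(-7) = 45, t = -8 − 6·19 = -122  (check: 827·45 + 305·(-122) = 5)
  q = 1: r = 1, s = -7 − 1·45 = -52, t = 19 − 1·(-122) = 141  (check: 827·(-52) + 305·141 = 1)
The row with r = 1 (the gcd) gives the Bezout coefficients s = -52, t = 141.
Result: 827 · (-52) + 305 · (141) = 1.

gcd(827, 305) = 1; s = -52, t = 141 (check: 827·(-52) + 305·141 = 1).


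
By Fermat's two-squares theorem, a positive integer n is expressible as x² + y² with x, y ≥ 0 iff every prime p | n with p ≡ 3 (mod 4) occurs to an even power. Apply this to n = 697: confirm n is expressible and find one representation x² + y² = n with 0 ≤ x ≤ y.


Step 1: Factor n = 697 = 17 · 41.
Step 2: Check the mod-4 condition on each prime factor: 17 ≡ 1 (mod 4), exponent 1; 41 ≡ 1 (mod 4), exponent 1.
All primes ≡ 3 (mod 4) appear to even exponent (or don't appear), so by the two-squares theorem n IS expressible as a sum of two squares.
Step 3: Build a representation. Here n = 17 · 41 is a product of primes ≡ 1 (mod 4). Each prime p ≡ 1 (mod 4) is itself a sum of two squares; find a² by testing p − a² for a perfect square:
  17: 17 − 1² = 16 = 4² ⇒ 17 = 1² + 4².
  41: 41 − 1² = 40, 41 − 2² = 37, 41 − 3² = 32, 41 − 4² = 25 = 5² ⇒ 41 = 4² + 5².
  Combine using the Brahmagupta–Fibonacci identity (a² + b²)(c² + d²) = (ac − bd)² + (ad + bc)² = (ac + bd)² + (ad − bc)²:
  17 · 41 = 697: from (1² + 4²)(4² + 5²), take (1·4 − 4·5, 1·5 + 4·4) = (4 − 20, 5 + 16) = (-16, 21); dropping signs (only squares matter) gives (16, 21); check 16² + 21² = 256 + 441 = 697 ✓.
Step 4: Order so x ≤ y and verify: 16² + 21² = 256 + 441 = 697 = n. ✓

n = 697 = 16² + 21² (one valid representation with x ≤ y).


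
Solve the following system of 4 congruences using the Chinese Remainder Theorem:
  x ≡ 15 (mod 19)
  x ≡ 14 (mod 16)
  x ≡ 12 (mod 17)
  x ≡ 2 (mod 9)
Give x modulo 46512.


Product of moduli M = 19 · 16 · 17 · 9 = 46512.
Merge one congruence at a time:
  Start: x ≡ 15 (mod 19).
  Combine with x ≡ 14 (mod 16); new modulus lcm = 304.
    Write x = 15 + 19·t and substitute into x ≡ 14 (mod 16): 19·t ≡ 14 − 15 = -1 (mod 16).
    Reduce coefficients mod 16: 3·t ≡ 15 (mod 16).
    The inverse of 3 mod 16 is 11 (since 3·11 = 33 = 2·16 + 1), so t ≡ 11·15 = 165 ≡ 5 (mod 16).
    Then x = 15 + 19·5 = 110, valid modulo lcm(19, 16) = 304: x ≡ 110 (mod 304).
  Combine with x ≡ 12 (mod 17); new modulus lcm = 5168.
    Write x = 110 + 304·t and substitute into x ≡ 12 (mod 17): 304·t ≡ 12 − 110 = -98 (mod 17).
    Reduce coefficients mod 17: 15·t ≡ 4 (mod 17).
    The inverse of 15 mod 17 is 8 (since 15·8 = 120 = 7·17 + 1), so t ≡ 8·4 = 32 ≡ 15 (mod 17).
    Then x = 110 + 304·15 = 4670, valid modulo lcm(304, 17) = 5168: x ≡ 4670 (mod 5168).
  Combine with x ≡ 2 (mod 9); new modulus lcm = 46512.
    Write x = 4670 + 5168·t and substitute into x ≡ 2 (mod 9): 5168·t ≡ 2 − 4670 = -4668 (mod 9).
    Reduce coefficients mod 9: 2·t ≡ 3 (mod 9).
    The inverse of 2 mod 9 is 5 (since 2·5 = 10 = 1·9 + 1), so t ≡ 5·3 = 15 ≡ 6 (mod 9).
    Then x = 4670 + 5168·6 = 35678, valid modulo lcm(5168, 9) = 46512: x ≡ 35678 (mod 46512).
Verify against each original: 35678 mod 19 = 15, 35678 mod 16 = 14, 35678 mod 17 = 12, 35678 mod 9 = 2.

x ≡ 35678 (mod 46512).


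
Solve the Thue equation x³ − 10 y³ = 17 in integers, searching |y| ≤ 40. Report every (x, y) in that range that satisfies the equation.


The equation is x³ - 10y³ = 17. For fixed y, x³ = 10·y³ + 17, so a solution requires the RHS to be a perfect cube.
Strategy: iterate y from -40 to 40, compute RHS = 10·y³ + 17, and check whether it is a (positive or negative) perfect cube.
Check small values of y:
  y = 0: RHS = 17 is not a perfect cube.
  y = 1: RHS = 27 = (3)³ ⇒ x = 3 works.
  y = -1: RHS = 7 is not a perfect cube.
  y = 2: RHS = 97 is not a perfect cube.
  y = -2: RHS = -63 is not a perfect cube.
  y = 3: RHS = 287 is not a perfect cube.
  y = -3: RHS = -253 is not a perfect cube.
Continuing the search up to |y| = 40 finds no further solutions beyond those listed.
Collected solutions: (3, 1).

Solutions (with |y| ≤ 40): (3, 1).


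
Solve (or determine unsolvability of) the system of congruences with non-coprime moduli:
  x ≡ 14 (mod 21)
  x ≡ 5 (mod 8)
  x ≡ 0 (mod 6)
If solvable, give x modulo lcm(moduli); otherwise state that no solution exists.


Moduli 21, 8, 6 are not pairwise coprime, so CRT works modulo lcm(m_i) when all pairwise compatibility conditions hold.
Pairwise compatibility: gcd(m_i, m_j) must divide a_i - a_j for every pair.
Merge one congruence at a time:
  Start: x ≡ 14 (mod 21).
  Combine with x ≡ 5 (mod 8): gcd(21, 8) = 1; 5 - 14 = -9, which IS divisible by 1, so compatible.
    Write x = 14 + 21·t and substitute into x ≡ 5 (mod 8): 21·t ≡ 5 − 14 = -9 (mod 8).
    Reduce coefficients mod 8: 5·t ≡ 7 (mod 8).
    The inverse of 5 mod 8 is 5 (since 5·5 = 25 = 3·8 + 1), so t ≡ 5·7 = 35 ≡ 3 (mod 8).
    Then x = 14 + 21·3 = 77, valid modulo lcm(21, 8) = 168: x ≡ 77 (mod 168).
  Combine with x ≡ 0 (mod 6): gcd(168, 6) = 6, and 0 - 77 = -77 is NOT divisible by 6.
    ⇒ system is inconsistent (no integer solution).

No solution (the system is inconsistent).


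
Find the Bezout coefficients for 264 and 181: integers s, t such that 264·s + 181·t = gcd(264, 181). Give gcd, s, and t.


Euclidean algorithm on (264, 181) — divide until remainder is 0:
  264 = 1 · 181 + 83
  181 = 2 · 83 + 15
  83 = 5 · 15 + 8
  15 = 1 · 8 + 7
  8 = 1 · 7 + 1
  7 = 7 · 1 + 0
gcd(264, 181) = 1.
Track Bezout coefficients alongside the remainders: start with r₀ = 264 = a·1 + b·0 (s = 1, t = 0) and r₁ = 181 = a·0 + b·1 (s = 0, t = 1); each new remainder r_{k+1} = r_{k-1} − q_k·r_k inherits s_{k+1} = s_{k-1} − q_k·s_k, t_{k+1} = t_{k-1} − q_k·t_k, so r_k = a·s_k + b·t_k at every step:
  q = 1: r = 83, s = 1 − 1·0 = 1, t = 0 − 1·1 = -1  (check: 264·1 + 181·(-1) = 83)
  q = 2: r = 15, s = 0 − 2·1 = -2, t = 1 − 2·(-1) = 3  (check: 264·(-2) + 181·3 = 15)
  q = 5: r = 8, s = 1 − 5·(-2) = 11, t = -1 − 5·3 = -16  (check: 264·11 + 181·(-16) = 8)
  q = 1: r = 7, s = -2 − 1·11 = -13, t = 3 − 1·(-16) = 19  (check: 264·(-13) + 181·19 = 7)
  q = 1: r = 1, s = 11 − 1·(-13) = 24, t = -16 − 1·19 = -35  (check: 264·24 + 181·(-35) = 1)
The row with r = 1 (the gcd) gives the Bezout coefficients s = 24, t = -35.
Result: 264 · (24) + 181 · (-35) = 1.

gcd(264, 181) = 1; s = 24, t = -35 (check: 264·24 + 181·(-35) = 1).


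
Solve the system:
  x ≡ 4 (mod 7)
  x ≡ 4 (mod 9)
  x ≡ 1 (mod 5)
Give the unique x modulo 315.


Moduli 7, 9, 5 are pairwise coprime; by CRT there is a unique solution modulo M = 7 · 9 · 5 = 315.
Solve pairwise, accumulating the modulus:
  Start with x ≡ 4 (mod 7).
  Combine with x ≡ 4 (mod 9): since gcd(7, 9) = 1, we get a unique residue mod 63.
    Write x = 4 + 7·t and substitute into x ≡ 4 (mod 9): 7·t ≡ 4 − 4 = 0 (mod 9).
    The inverse of 7 mod 9 is 4 (since 7·4 = 28 = 3·9 + 1), so t ≡ 4·0 = 0 ≡ 0 (mod 9).
    Then x = 4 + 7·0 = 4, valid modulo lcm(7, 9) = 63: x ≡ 4 (mod 63).
  Combine with x ≡ 1 (mod 5): since gcd(63, 5) = 1, we get a unique residue mod 315.
    Write x = 4 + 63·t and substitute into x ≡ 1 (mod 5): 63·t ≡ 1 − 4 = -3 (mod 5).
    Reduce coefficients mod 5: 3·t ≡ 2 (mod 5).
    The inverse of 3 mod 5 is 2 (since 3·2 = 6 = 1·5 + 1), so t ≡ 2·2 = 4 ≡ 4 (mod 5).
    Then x = 4 + 63·4 = 256, valid modulo lcm(63, 5) = 315: x ≡ 256 (mod 315).
Verify: 256 mod 7 = 4 ✓, 256 mod 9 = 4 ✓, 256 mod 5 = 1 ✓.

x ≡ 256 (mod 315).


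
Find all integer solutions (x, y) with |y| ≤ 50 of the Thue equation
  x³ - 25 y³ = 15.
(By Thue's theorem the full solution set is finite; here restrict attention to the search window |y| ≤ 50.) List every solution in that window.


The equation is x³ - 25y³ = 15. For fixed y, x³ = 25·y³ + 15, so a solution requires the RHS to be a perfect cube.
Strategy: iterate y from -50 to 50, compute RHS = 25·y³ + 15, and check whether it is a (positive or negative) perfect cube.
Check small values of y:
  y = 0: RHS = 15 is not a perfect cube.
  y = 1: RHS = 40 is not a perfect cube.
  y = -1: RHS = -10 is not a perfect cube.
  y = 2: RHS = 215 is not a perfect cube.
  y = -2: RHS = -185 is not a perfect cube.
  y = 3: RHS = 690 is not a perfect cube.
  y = -3: RHS = -660 is not a perfect cube.
Continuing the search up to |y| = 50 finds no solutions either.
No (x, y) in the scanned range satisfies the equation.

No integer solutions with |y| ≤ 50.


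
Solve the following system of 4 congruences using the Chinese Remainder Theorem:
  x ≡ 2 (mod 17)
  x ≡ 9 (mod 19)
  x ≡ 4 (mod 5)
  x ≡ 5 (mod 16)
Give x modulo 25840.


Product of moduli M = 17 · 19 · 5 · 16 = 25840.
Merge one congruence at a time:
  Start: x ≡ 2 (mod 17).
  Combine with x ≡ 9 (mod 19); new modulus lcm = 323.
    Write x = 2 + 17·t and substitute into x ≡ 9 (mod 19): 17·t ≡ 9 − 2 = 7 (mod 19).
    The inverse of 17 mod 19 is 9 (since 17·9 = 153 = 8·19 + 1), so t ≡ 9·7 = 63 ≡ 6 (mod 19).
    Then x = 2 + 17·6 = 104, valid modulo lcm(17, 19) = 323: x ≡ 104 (mod 323).
  Combine with x ≡ 4 (mod 5); new modulus lcm = 1615.
    Write x = 104 + 323·t and substitute into x ≡ 4 (mod 5): 323·t ≡ 4 − 104 = -100 (mod 5).
    Reduce coefficients mod 5: 3·t ≡ 0 (mod 5).
    The inverse of 3 mod 5 is 2 (since 3·2 = 6 = 1·5 + 1), so t ≡ 2·0 = 0 ≡ 0 (mod 5).
    Then x = 104 + 323·0 = 104, valid modulo lcm(323, 5) = 1615: x ≡ 104 (mod 1615).
  Combine with x ≡ 5 (mod 16); new modulus lcm = 25840.
    Write x = 104 + 1615·t and substitute into x ≡ 5 (mod 16): 1615·t ≡ 5 − 104 = -99 (mod 16).
    Reduce coefficients mod 16: 15·t ≡ 13 (mod 16).
    The inverse of 15 mod 16 is 15 (since 15·15 = 225 = 14·16 + 1), so t ≡ 15·13 = 195 ≡ 3 (mod 16).
    Then x = 104 + 1615·3 = 4949, valid modulo lcm(1615, 16) = 25840: x ≡ 4949 (mod 25840).
Verify against each original: 4949 mod 17 = 2, 4949 mod 19 = 9, 4949 mod 5 = 4, 4949 mod 16 = 5.

x ≡ 4949 (mod 25840).


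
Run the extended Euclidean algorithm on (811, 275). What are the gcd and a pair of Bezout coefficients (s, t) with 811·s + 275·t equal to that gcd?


Euclidean algorithm on (811, 275) — divide until remainder is 0:
  811 = 2 · 275 + 261
  275 = 1 · 261 + 14
  261 = 18 · 14 + 9
  14 = 1 · 9 + 5
  9 = 1 · 5 + 4
  5 = 1 · 4 + 1
  4 = 4 · 1 + 0
gcd(811, 275) = 1.
Track Bezout coefficients alongside the remainders: start with r₀ = 811 = a·1 + b·0 (s = 1, t = 0) and r₁ = 275 = a·0 + b·1 (s = 0, t = 1); each new remainder r_{k+1} = r_{k-1} − q_k·r_k inherits s_{k+1} = s_{k-1} − q_k·s_k, t_{k+1} = t_{k-1} − q_k·t_k, so r_k = a·s_k + b·t_k at every step:
  q = 2: r = 261, s = 1 − 2·0 = 1, t = 0 − 2·1 = -2  (check: 811·1 + 275·(-2) = 261)
  q = 1: r = 14, s = 0 − 1·1 = -1, t = 1 − 1·(-2) = 3  (check: 811·(-1) + 275·3 = 14)
  q = 18: r = 9, s = 1 − 18·(-1) = 19, t = -2 − 18·3 = -56  (check: 811·19 + 275·(-56) = 9)
  q = 1: r = 5, s = -1 − 1·19 = -20, t = 3 − 1·(-56) = 59  (check: 811·(-20) + 275·59 = 5)
  q = 1: r = 4, s = 19 − 1·(-20) = 39, t = -56 − 1·59 = -115  (check: 811·39 + 275·(-115) = 4)
  q = 1: r = 1, s = -20 − 1·39 = -59, t = 59 − 1·(-115) = 174  (check: 811·(-59) + 275·174 = 1)
The row with r = 1 (the gcd) gives the Bezout coefficients s = -59, t = 174.
Result: 811 · (-59) + 275 · (174) = 1.

gcd(811, 275) = 1; s = -59, t = 174 (check: 811·(-59) + 275·174 = 1).


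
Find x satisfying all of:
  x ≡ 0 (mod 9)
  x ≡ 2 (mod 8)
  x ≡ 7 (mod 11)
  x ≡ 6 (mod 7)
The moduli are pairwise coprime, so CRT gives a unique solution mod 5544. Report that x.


Product of moduli M = 9 · 8 · 11 · 7 = 5544.
Merge one congruence at a time:
  Start: x ≡ 0 (mod 9).
  Combine with x ≡ 2 (mod 8); new modulus lcm = 72.
    Write x = 0 + 9·t and substitute into x ≡ 2 (mod 8): 9·t ≡ 2 − 0 = 2 (mod 8).
    Reduce coefficients mod 8: 1·t ≡ 2 (mod 8).
    So t ≡ 2 (mod 8).
    Then x = 0 + 9·2 = 18, valid modulo lcm(9, 8) = 72: x ≡ 18 (mod 72).
  Combine with x ≡ 7 (mod 11); new modulus lcm = 792.
    Write x = 18 + 72·t and substitute into x ≡ 7 (mod 11): 72·t ≡ 7 − 18 = -11 (mod 11).
    Reduce coefficients mod 11: 6·t ≡ 0 (mod 11).
    The inverse of 6 mod 11 is 2 (since 6·2 = 12 = 1·11 + 1), so t ≡ 2·0 = 0 ≡ 0 (mod 11).
    Then x = 18 + 72·0 = 18, valid modulo lcm(72, 11) = 792: x ≡ 18 (mod 792).
  Combine with x ≡ 6 (mod 7); new modulus lcm = 5544.
    Write x = 18 + 792·t and substitute into x ≡ 6 (mod 7): 792·t ≡ 6 − 18 = -12 (mod 7).
    Reduce coefficients mod 7: 1·t ≡ 2 (mod 7).
    So t ≡ 2 (mod 7).
    Then x = 18 + 792·2 = 1602, valid modulo lcm(792, 7) = 5544: x ≡ 1602 (mod 5544).
Verify against each original: 1602 mod 9 = 0, 1602 mod 8 = 2, 1602 mod 11 = 7, 1602 mod 7 = 6.

x ≡ 1602 (mod 5544).


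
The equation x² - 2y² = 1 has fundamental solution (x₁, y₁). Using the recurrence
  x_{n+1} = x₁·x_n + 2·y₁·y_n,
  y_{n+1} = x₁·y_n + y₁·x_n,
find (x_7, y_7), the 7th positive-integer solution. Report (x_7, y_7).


Step 1: Find the fundamental solution (x₁, y₁) of x² - 2y² = 1.
  Expand √2 as a continued fraction. a₀ = ⌊√2⌋ = 1; iterate m_{k+1} = d_k·a_k − m_k, d_{k+1} = (2 − m_{k+1}²)/d_k, a_{k+1} = ⌊(a₀ + m_{k+1})/d_{k+1}⌋ (starting m₀ = 0, d₀ = 1), with convergents p_k = a_k·p_{k-1} + p_{k-2}, q_k = a_k·q_{k-1} + q_{k-2} (p₋₁ = 1, q₋₁ = 0):
  k = 0: a₀ = 1; p₀/q₀ = 1/1; p₀² − 2·q₀² = 1 − 2 = -1.
  k = 1: m = 1, d = 1, a = ⌊(1 + 1)/1⌋ = 2; p/q = (2·1 + 1)/(2·1 + 0) = 3/2; p² − 2·q² = 9 − 8 = 1.
  The first convergent with p² − 2·q² = 1 gives the fundamental solution (x₁, y₁) = (3, 2).
Step 2: Apply the recurrence (x_{n+1}, y_{n+1}) = (x₁x_n + 2y₁y_n, x₁y_n + y₁x_n) repeatedly.
  From (x_1, y_1) = (3, 2): x_2 = 3·3 + 2·2·2 = 17; y_2 = 3·2 + 2·3 = 12.
  From (x_2, y_2) = (17, 12): x_3 = 3·17 + 2·2·12 = 99; y_3 = 3·12 + 2·17 = 70.
  From (x_3, y_3) = (99, 70): x_4 = 3·99 + 2·2·70 = 577; y_4 = 3·70 + 2·99 = 408.
  From (x_4, y_4) = (577, 408): x_5 = 3·577 + 2·2·408 = 3363; y_5 = 3·408 + 2·577 = 2378.
  From (x_5, y_5) = (3363, 2378): x_6 = 3·3363 + 2·2·2378 = 19601; y_6 = 3·2378 + 2·3363 = 13860.
  From (x_6, y_6) = (19601, 13860): x_7 = 3·19601 + 2·2·13860 = 114243; y_7 = 3·13860 + 2·19601 = 80782.
Step 3: Verify x_7² - 2·y_7² = 13051463049 - 13051463048 = 1 (should be 1). ✓

(x_1, y_1) = (3, 2); (x_7, y_7) = (114243, 80782).


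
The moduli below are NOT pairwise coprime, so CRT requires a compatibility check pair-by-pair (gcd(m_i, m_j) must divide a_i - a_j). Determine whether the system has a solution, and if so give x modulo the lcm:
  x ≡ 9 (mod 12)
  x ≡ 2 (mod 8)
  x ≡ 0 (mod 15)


Moduli 12, 8, 15 are not pairwise coprime, so CRT works modulo lcm(m_i) when all pairwise compatibility conditions hold.
Pairwise compatibility: gcd(m_i, m_j) must divide a_i - a_j for every pair.
Merge one congruence at a time:
  Start: x ≡ 9 (mod 12).
  Combine with x ≡ 2 (mod 8): gcd(12, 8) = 4, and 2 - 9 = -7 is NOT divisible by 4.
    ⇒ system is inconsistent (no integer solution).

No solution (the system is inconsistent).


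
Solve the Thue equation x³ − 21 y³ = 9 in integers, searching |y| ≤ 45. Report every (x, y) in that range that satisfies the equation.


The equation is x³ - 21y³ = 9. For fixed y, x³ = 21·y³ + 9, so a solution requires the RHS to be a perfect cube.
Strategy: iterate y from -45 to 45, compute RHS = 21·y³ + 9, and check whether it is a (positive or negative) perfect cube.
Check small values of y:
  y = 0: RHS = 9 is not a perfect cube.
  y = 1: RHS = 30 is not a perfect cube.
  y = -1: RHS = -12 is not a perfect cube.
  y = 2: RHS = 177 is not a perfect cube.
  y = -2: RHS = -159 is not a perfect cube.
  y = 3: RHS = 576 is not a perfect cube.
  y = -3: RHS = -558 is not a perfect cube.
Continuing the search up to |y| = 45 finds no solutions either.
No (x, y) in the scanned range satisfies the equation.

No integer solutions with |y| ≤ 45.


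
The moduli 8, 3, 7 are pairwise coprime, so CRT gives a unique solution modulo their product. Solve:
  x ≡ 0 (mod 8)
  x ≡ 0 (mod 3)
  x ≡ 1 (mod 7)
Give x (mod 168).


Moduli 8, 3, 7 are pairwise coprime; by CRT there is a unique solution modulo M = 8 · 3 · 7 = 168.
Solve pairwise, accumulating the modulus:
  Start with x ≡ 0 (mod 8).
  Combine with x ≡ 0 (mod 3): since gcd(8, 3) = 1, we get a unique residue mod 24.
    Write x = 0 + 8·t and substitute into x ≡ 0 (mod 3): 8·t ≡ 0 − 0 = 0 (mod 3).
    Reduce coefficients mod 3: 2·t ≡ 0 (mod 3).
    The inverse of 2 mod 3 is 2 (since 2·2 = 4 = 1·3 + 1), so t ≡ 2·0 = 0 ≡ 0 (mod 3).
    Then x = 0 + 8·0 = 0, valid modulo lcm(8, 3) = 24: x ≡ 0 (mod 24).
  Combine with x ≡ 1 (mod 7): since gcd(24, 7) = 1, we get a unique residue mod 168.
    Write x = 0 + 24·t and substitute into x ≡ 1 (mod 7): 24·t ≡ 1 − 0 = 1 (mod 7).
    Reduce coefficients mod 7: 3·t ≡ 1 (mod 7).
    The inverse of 3 mod 7 is 5 (since 3·5 = 15 = 2·7 + 1), so t ≡ 5·1 = 5 ≡ 5 (mod 7).
    Then x = 0 + 24·5 = 120, valid modulo lcm(24, 7) = 168: x ≡ 120 (mod 168).
Verify: 120 mod 8 = 0 ✓, 120 mod 3 = 0 ✓, 120 mod 7 = 1 ✓.

x ≡ 120 (mod 168).


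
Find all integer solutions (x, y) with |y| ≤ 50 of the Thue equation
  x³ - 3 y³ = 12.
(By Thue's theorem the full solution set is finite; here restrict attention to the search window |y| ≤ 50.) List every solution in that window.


The equation is x³ - 3y³ = 12. For fixed y, x³ = 3·y³ + 12, so a solution requires the RHS to be a perfect cube.
Strategy: iterate y from -50 to 50, compute RHS = 3·y³ + 12, and check whether it is a (positive or negative) perfect cube.
Check small values of y:
  y = 0: RHS = 12 is not a perfect cube.
  y = 1: RHS = 15 is not a perfect cube.
  y = -1: RHS = 9 is not a perfect cube.
  y = 2: RHS = 36 is not a perfect cube.
  y = -2: RHS = -12 is not a perfect cube.
  y = 3: RHS = 93 is not a perfect cube.
  y = -3: RHS = -69 is not a perfect cube.
Continuing the search up to |y| = 50 finds no solutions either.
No (x, y) in the scanned range satisfies the equation.

No integer solutions with |y| ≤ 50.


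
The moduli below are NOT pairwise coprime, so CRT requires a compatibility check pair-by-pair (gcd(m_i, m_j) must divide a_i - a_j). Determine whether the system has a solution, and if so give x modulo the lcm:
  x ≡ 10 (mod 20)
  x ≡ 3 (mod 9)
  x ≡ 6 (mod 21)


Moduli 20, 9, 21 are not pairwise coprime, so CRT works modulo lcm(m_i) when all pairwise compatibility conditions hold.
Pairwise compatibility: gcd(m_i, m_j) must divide a_i - a_j for every pair.
Merge one congruence at a time:
  Start: x ≡ 10 (mod 20).
  Combine with x ≡ 3 (mod 9): gcd(20, 9) = 1; 3 - 10 = -7, which IS divisible by 1, so compatible.
    Write x = 10 + 20·t and substitute into x ≡ 3 (mod 9): 20·t ≡ 3 − 10 = -7 (mod 9).
    Reduce coefficients mod 9: 2·t ≡ 2 (mod 9).
    The inverse of 2 mod 9 is 5 (since 2·5 = 10 = 1·9 + 1), so t ≡ 5·2 = 10 ≡ 1 (mod 9).
    Then x = 10 + 20·1 = 30, valid modulo lcm(20, 9) = 180: x ≡ 30 (mod 180).
  Combine with x ≡ 6 (mod 21): gcd(180, 21) = 3; 6 - 30 = -24, which IS divisible by 3, so compatible.
    Write x = 30 + 180·t and substitute into x ≡ 6 (mod 21): 180·t ≡ 6 − 30 = -24 (mod 21).
    Divide the congruence (and modulus) by g = 3: 60·t ≡ -8 (mod 7).
    Reduce coefficients mod 7: 4·t ≡ 6 (mod 7).
    The inverse of 4 mod 7 is 2 (since 4·2 = 8 = 1·7 + 1), so t ≡ 2·6 = 12 ≡ 5 (mod 7).
    Then x = 30 + 180·5 = 930, valid modulo lcm(180, 21) = 1260: x ≡ 930 (mod 1260).
Verify: 930 mod 20 = 10, 930 mod 9 = 3, 930 mod 21 = 6.

x ≡ 930 (mod 1260).


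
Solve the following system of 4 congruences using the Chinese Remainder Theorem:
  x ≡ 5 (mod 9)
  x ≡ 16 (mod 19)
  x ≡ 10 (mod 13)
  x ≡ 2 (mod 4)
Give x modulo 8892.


Product of moduli M = 9 · 19 · 13 · 4 = 8892.
Merge one congruence at a time:
  Start: x ≡ 5 (mod 9).
  Combine with x ≡ 16 (mod 19); new modulus lcm = 171.
    Write x = 5 + 9·t and substitute into x ≡ 16 (mod 19): 9·t ≡ 16 − 5 = 11 (mod 19).
    The inverse of 9 mod 19 is 17 (since 9·17 = 153 = 8·19 + 1), so t ≡ 17·11 = 187 ≡ 16 (mod 19).
    Then x = 5 + 9·16 = 149, valid modulo lcm(9, 19) = 171: x ≡ 149 (mod 171).
  Combine with x ≡ 10 (mod 13); new modulus lcm = 2223.
    Write x = 149 + 171·t and substitute into x ≡ 10 (mod 13): 171·t ≡ 10 − 149 = -139 (mod 13).
    Reduce coefficients mod 13: 2·t ≡ 4 (mod 13).
    The inverse of 2 mod 13 is 7 (since 2·7 = 14 = 1·13 + 1), so t ≡ 7·4 = 28 ≡ 2 (mod 13).
    Then x = 149 + 171·2 = 491, valid modulo lcm(171, 13) = 2223: x ≡ 491 (mod 2223).
  Combine with x ≡ 2 (mod 4); new modulus lcm = 8892.
    Write x = 491 + 2223·t and substitute into x ≡ 2 (mod 4): 2223·t ≡ 2 − 491 = -489 (mod 4).
    Reduce coefficients mod 4: 3·t ≡ 3 (mod 4).
    The inverse of 3 mod 4 is 3 (since 3·3 = 9 = 2·4 + 1), so t ≡ 3·3 = 9 ≡ 1 (mod 4).
    Then x = 491 + 2223·1 = 2714, valid modulo lcm(2223, 4) = 8892: x ≡ 2714 (mod 8892).
Verify against each original: 2714 mod 9 = 5, 2714 mod 19 = 16, 2714 mod 13 = 10, 2714 mod 4 = 2.

x ≡ 2714 (mod 8892).


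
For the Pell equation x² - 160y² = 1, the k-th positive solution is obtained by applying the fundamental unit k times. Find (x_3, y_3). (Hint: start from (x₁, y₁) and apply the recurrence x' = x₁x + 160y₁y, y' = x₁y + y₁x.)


Step 1: Find the fundamental solution (x₁, y₁) of x² - 160y² = 1.
  Expand √160 as a continued fraction. a₀ = ⌊√160⌋ = 12; iterate m_{k+1} = d_k·a_k − m_k, d_{k+1} = (160 − m_{k+1}²)/d_k, a_{k+1} = ⌊(a₀ + m_{k+1})/d_{k+1}⌋ (starting m₀ = 0, d₀ = 1), with convergents p_k = a_k·p_{k-1} + p_{k-2}, q_k = a_k·q_{k-1} + q_{k-2} (p₋₁ = 1, q₋₁ = 0):
  k = 0: a₀ = 12; p₀/q₀ = 12/1; p₀² − 160·q₀² = 144 − 160 = -16.
  k = 1: m = 12, d = 16, a = ⌊(12 + 12)/16⌋ = 1; p/q = (1·12 + 1)/(1·1 + 0) = 13/1; p² − 160·q² = 169 − 160 = 9.
  k = 2: m = 4, d = 9, a = ⌊(12 + 4)/9⌋ = 1; p/q = (1·13 + 12)/(1·1 + 1) = 25/2; p² − 160·q² = 625 − 640 = -15.
  k = 3: m = 5, d = 15, a = ⌊(12 + 5)/15⌋ = 1; p/q = (1·25 + 13)/(1·2 + 1) = 38/3; p² − 160·q² = 1444 − 1440 = 4.
  k = 4: m = 10, d = 4, a = ⌊(12 + 10)/4⌋ = 5; p/q = (5·38 + 25)/(5·3 + 2) = 215/17; p² − 160·q² = 46225 − 46240 = -15.
  k = 5: m = 10, d = 15, a = ⌊(12 + 10)/15⌋ = 1; p/q = (1·215 + 38)/(1·17 + 3) = 253/20; p² − 160·q² = 64009 − 64000 = 9.
  k = 6: m = 5, d = 9, a = ⌊(12 + 5)/9⌋ = 1; p/q = (1·253 + 215)/(1·20 + 17) = 468/37; p² − 160·q² = 219024 − 219040 = -16.
  k = 7: m = 4, d = 16, a = ⌊(12 + 4)/16⌋ = 1; p/q = (1·468 + 253)/(1·37 + 20) = 721/57; p² − 160·q² = 519841 − 519840 = 1.
  The first convergent with p² − 160·q² = 1 gives the fundamental solution (x₁, y₁) = (721, 57).
Step 2: Apply the recurrence (x_{n+1}, y_{n+1}) = (x₁x_n + 160y₁y_n, x₁y_n + y₁x_n) repeatedly.
  From (x_1, y_1) = (721, 57): x_2 = 721·721 + 160·57·57 = 1039681; y_2 = 721·57 + 57·721 = 82194.
  From (x_2, y_2) = (1039681, 82194): x_3 = 721·1039681 + 160·57·82194 = 1499219281; y_3 = 721·82194 + 57·1039681 = 118523691.
Step 3: Verify x_3² - 160·y_3² = 2247658452522156961 - 2247658452522156960 = 1 (should be 1). ✓

(x_1, y_1) = (721, 57); (x_3, y_3) = (1499219281, 118523691).


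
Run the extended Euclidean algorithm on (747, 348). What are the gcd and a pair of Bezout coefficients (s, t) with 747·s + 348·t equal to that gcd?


Euclidean algorithm on (747, 348) — divide until remainder is 0:
  747 = 2 · 348 + 51
  348 = 6 · 51 + 42
  51 = 1 · 42 + 9
  42 = 4 · 9 + 6
  9 = 1 · 6 + 3
  6 = 2 · 3 + 0
gcd(747, 348) = 3.
Track Bezout coefficients alongside the remainders: start with r₀ = 747 = a·1 + b·0 (s = 1, t = 0) and r₁ = 348 = a·0 + b·1 (s = 0, t = 1); each new remainder r_{k+1} = r_{k-1} − q_k·r_k inherits s_{k+1} = s_{k-1} − q_k·s_k, t_{k+1} = t_{k-1} − q_k·t_k, so r_k = a·s_k + b·t_k at every step:
  q = 2: r = 51, s = 1 − 2·0 = 1, t = 0 − 2·1 = -2  (check: 747·1 + 348·(-2) = 51)
  q = 6: r = 42, s = 0 − 6·1 = -6, t = 1 − 6·(-2) = 13  (check: 747·(-6) + 348·13 = 42)
  q = 1: r = 9, s = 1 − 1·(-6) = 7, t = -2 − 1·13 = -15  (check: 747·7 + 348·(-15) = 9)
  q = 4: r = 6, s = -6 − 4·7 = -34, t = 13 − 4·(-15) = 73  (check: 747·(-34) + 348·73 = 6)
  q = 1: r = 3, s = 7 − 1·(-34) = 41, t = -15 − 1·73 = -88  (check: 747·41 + 348·(-88) = 3)
The row with r = 3 (the gcd) gives the Bezout coefficients s = 41, t = -88.
Result: 747 · (41) + 348 · (-88) = 3.

gcd(747, 348) = 3; s = 41, t = -88 (check: 747·41 + 348·(-88) = 3).
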